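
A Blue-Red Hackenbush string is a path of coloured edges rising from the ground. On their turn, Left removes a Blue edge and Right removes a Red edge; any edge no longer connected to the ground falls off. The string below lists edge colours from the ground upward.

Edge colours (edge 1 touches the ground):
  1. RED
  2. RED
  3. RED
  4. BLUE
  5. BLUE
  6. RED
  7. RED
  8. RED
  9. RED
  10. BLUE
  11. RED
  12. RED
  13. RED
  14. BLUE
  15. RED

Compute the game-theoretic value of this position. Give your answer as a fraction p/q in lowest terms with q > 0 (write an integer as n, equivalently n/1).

-10171/4096

1 of 15 · R · max L −∞ · min R 0 — -1
2 of 15 · RR · max L −∞ · min R -1 — -2
3 of 15 · RRR · max L −∞ · min R -2 — -3
4 of 15 · RRRB · max L -3 · min R -2 — -5/2
5 of 15 · RRRBB · max L -5/2 · min R -2 — -9/4
6 of 15 · RRRBBR · max L -5/2 · min R -9/4 — -19/8
7 of 15 · RRRBBRR · max L -5/2 · min R -19/8 — -39/16
8 of 15 · RRRBBRRR · max L -5/2 · min R -39/16 — -79/32
9 of 15 · RRRBBRRRR · max L -5/2 · min R -79/32 — -159/64
10 of 15 · RRRBBRRRRB · max L -159/64 · min R -79/32 — -317/128
11 of 15 · RRRBBRRRRBR · max L -159/64 · min R -317/128 — -635/256
12 of 15 · RRRBBRRRRBRR · max L -159/64 · min R -635/256 — -1271/512
13 of 15 · RRRBBRRRRBRRR · max L -159/64 · min R -1271/512 — -2543/1024
14 of 15 · RRRBBRRRRBRRRB · max L -2543/1024 · min R -1271/512 — -5085/2048
15 of 15 · RRRBBRRRRBRRRBR · max L -2543/1024 · min R -5085/2048 — -10171/4096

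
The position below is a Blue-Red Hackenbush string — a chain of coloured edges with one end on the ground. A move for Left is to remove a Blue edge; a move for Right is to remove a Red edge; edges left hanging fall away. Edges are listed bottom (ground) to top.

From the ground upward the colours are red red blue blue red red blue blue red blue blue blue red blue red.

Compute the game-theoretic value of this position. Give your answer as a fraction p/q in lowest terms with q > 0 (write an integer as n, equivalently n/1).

-11403/8192

g(r) = { ∅ | 0 } gives -1
g(rr) = { ∅ | -1 0 } gives -2
g(rrb) = { -2 | -1 0 } gives -3/2
g(rrbb) = { -2 -3/2 | -1 0 } gives -5/4
g(rrbbr) = { -2 -3/2 | -5/4 -1 0 } gives -11/8
g(rrbbrr) = { -2 -3/2 | -11/8 -5/4 -1 0 } gives -23/16
g(rrbbrrb) = { -2 -3/2 -23/16 | -11/8 -5/4 -1 0 } gives -45/32
g(rrbbrrbb) = { -2 -3/2 -23/16 -45/32 | -11/8 -5/4 -1 0 } gives -89/64
g(rrbbrrbbr) = { -2 -3/2 -23/16 -45/32 | -89/64 -11/8 -5/4 -1 0 } gives -179/128
g(rrbbrrbbrb) = { -2 -3/2 -23/16 -45/32 -179/128 | -89/64 -11/8 -5/4 -1 0 } gives -357/256
g(rrbbrrbbrbb) = { -2 -3/2 -23/16 -45/32 -179/128 -357/256 | -89/64 -11/8 -5/4 -1 0 } gives -713/512
g(rrbbrrbbrbbb) = { -2 -3/2 -23/16 -45/32 -179/128 -357/256 -713/512 | -89/64 -11/8 -5/4 -1 0 } gives -1425/1024
g(rrbbrrbbrbbbr) = { -2 -3/2 -23/16 -45/32 -179/128 -357/256 -713/512 | -1425/1024 -89/64 -11/8 -5/4 -1 0 } gives -2851/2048
g(rrbbrrbbrbbbrb) = { -2 -3/2 -23/16 -45/32 -179/128 -357/256 -713/512 -2851/2048 | -1425/1024 -89/64 -11/8 -5/4 -1 0 } gives -5701/4096
g(rrbbrrbbrbbbrbr) = { -2 -3/2 -23/16 -45/32 -179/128 -357/256 -713/512 -2851/2048 | -5701/4096 -1425/1024 -89/64 -11/8 -5/4 -1 0 } gives -11403/8192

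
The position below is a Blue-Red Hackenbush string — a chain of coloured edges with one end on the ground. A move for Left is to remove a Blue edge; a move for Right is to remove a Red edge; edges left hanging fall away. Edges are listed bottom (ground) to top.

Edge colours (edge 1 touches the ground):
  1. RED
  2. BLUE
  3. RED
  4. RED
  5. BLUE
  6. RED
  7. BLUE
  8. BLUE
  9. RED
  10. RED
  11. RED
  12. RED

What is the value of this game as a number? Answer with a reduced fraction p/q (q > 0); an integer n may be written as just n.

-1695/2048

val(R) = { none | 0 } so -1
val(RB) = { -1 | 0 } so -1/2
val(RBR) = { -1 | -1/2; 0 } so -3/4
val(RBRR) = { -1 | -3/4; -1/2; 0 } so -7/8
val(RBRRB) = { -1; -7/8 | -3/4; -1/2; 0 } so -13/16
val(RBRRBR) = { -1; -7/8 | -13/16; -3/4; -1/2; 0 } so -27/32
val(RBRRBRB) = { -1; -7/8; -27/32 | -13/16; -3/4; -1/2; 0 } so -53/64
val(RBRRBRBB) = { -1; -7/8; -27/32; -53/64 | -13/16; -3/4; -1/2; 0 } so -105/128
val(RBRRBRBBR) = { -1; -7/8; -27/32; -53/64 | -105/128; -13/16; -3/4; -1/2; 0 } so -211/256
val(RBRRBRBBRR) = { -1; -7/8; -27/32; -53/64 | -211/256; -105/128; -13/16; -3/4; -1/2; 0 } so -423/512
val(RBRRBRBBRRR) = { -1; -7/8; -27/32; -53/64 | -423/512; -211/256; -105/128; -13/16; -3/4; -1/2; 0 } so -847/1024
val(RBRRBRBBRRRR) = { -1; -7/8; -27/32; -53/64 | -847/1024; -423/512; -211/256; -105/128; -13/16; -3/4; -1/2; 0 } so -1695/2048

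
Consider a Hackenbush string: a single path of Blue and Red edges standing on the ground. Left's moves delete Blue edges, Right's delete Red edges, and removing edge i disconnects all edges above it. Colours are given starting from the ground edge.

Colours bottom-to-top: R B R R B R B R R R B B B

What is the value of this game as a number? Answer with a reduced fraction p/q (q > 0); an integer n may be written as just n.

-3441/4096

Build value(s[:k]) for k = 1..13, string s = R B R R B R B R R R B B B.
value(R) = { ∅ | 0 } gives -1
value(RB) = { -1 | 0 } gives -1/2
value(RBR) = { -1 | -1/2; 0 } gives -3/4
value(RBRR) = { -1 | -3/4; -1/2; 0 } gives -7/8
value(RBRRB) = { -1; -7/8 | -3/4; -1/2; 0 } gives -13/16
value(RBRRBR) = { -1; -7/8 | -13/16; -3/4; -1/2; 0 } gives -27/32
value(RBRRBRB) = { -1; -7/8; -27/32 | -13/16; -3/4; -1/2; 0 } gives -53/64
value(RBRRBRBR) = { -1; -7/8; -27/32 | -53/64; -13/16; -3/4; -1/2; 0 } gives -107/128
value(RBRRBRBRR) = { -1; -7/8; -27/32 | -107/128; -53/64; -13/16; -3/4; -1/2; 0 } gives -215/256
value(RBRRBRBRRR) = { -1; -7/8; -27/32 | -215/256; -107/128; -53/64; -13/16; -3/4; -1/2; 0 } gives -431/512
value(RBRRBRBRRRB) = { -1; -7/8; -27/32; -431/512 | -215/256; -107/128; -53/64; -13/16; -3/4; -1/2; 0 } gives -861/1024
value(RBRRBRBRRRBB) = { -1; -7/8; -27/32; -431/512; -861/1024 | -215/256; -107/128; -53/64; -13/16; -3/4; -1/2; 0 } gives -1721/2048
value(RBRRBRBRRRBBB) = { -1; -7/8; -27/32; -431/512; -861/1024; -1721/2048 | -215/256; -107/128; -53/64; -13/16; -3/4; -1/2; 0 } gives -3441/4096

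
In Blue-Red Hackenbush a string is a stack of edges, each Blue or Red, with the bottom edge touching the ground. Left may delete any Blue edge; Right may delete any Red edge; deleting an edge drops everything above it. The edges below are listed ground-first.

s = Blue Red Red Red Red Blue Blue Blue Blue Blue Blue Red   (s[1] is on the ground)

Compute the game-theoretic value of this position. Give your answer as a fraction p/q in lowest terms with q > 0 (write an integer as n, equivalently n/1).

253/2048

edge 1 of 12 (Blue): { 0 | · } so 1
edge 2 of 12 (Red): { 0 | 1 } so 1/2
edge 3 of 12 (Red): { 0 | 1/2; 1 } so 1/4
edge 4 of 12 (Red): { 0 | 1/4; 1/2; 1 } so 1/8
edge 5 of 12 (Red): { 0 | 1/8; 1/4; 1/2; 1 } so 1/16
edge 6 of 12 (Blue): { 0; 1/16 | 1/8; 1/4; 1/2; 1 } so 3/32
edge 7 of 12 (Blue): { 0; 1/16; 3/32 | 1/8; 1/4; 1/2; 1 } so 7/64
edge 8 of 12 (Blue): { 0; 1/16; 3/32; 7/64 | 1/8; 1/4; 1/2; 1 } so 15/128
edge 9 of 12 (Blue): { 0; 1/16; 3/32; 7/64; 15/128 | 1/8; 1/4; 1/2; 1 } so 31/256
edge 10 of 12 (Blue): { 0; 1/16; 3/32; 7/64; 15/128; 31/256 | 1/8; 1/4; 1/2; 1 } so 63/512
edge 11 of 12 (Blue): { 0; 1/16; 3/32; 7/64; 15/128; 31/256; 63/512 | 1/8; 1/4; 1/2; 1 } so 127/1024
edge 12 of 12 (Red): { 0; 1/16; 3/32; 7/64; 15/128; 31/256; 63/512 | 127/1024; 1/8; 1/4; 1/2; 1 } so 253/2048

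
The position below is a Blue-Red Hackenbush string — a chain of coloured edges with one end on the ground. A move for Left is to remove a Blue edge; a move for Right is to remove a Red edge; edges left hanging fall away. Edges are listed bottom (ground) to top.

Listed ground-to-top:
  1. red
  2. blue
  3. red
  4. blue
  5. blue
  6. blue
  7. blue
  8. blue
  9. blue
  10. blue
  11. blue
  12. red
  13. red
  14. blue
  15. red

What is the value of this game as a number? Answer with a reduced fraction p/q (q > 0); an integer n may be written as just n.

v(r) = { · | 0 } → -1
v(rb) = { -1 | 0 } → -1/2
v(rbr) = { -1 | -1/2,0 } → -3/4
v(rbrb) = { -1,-3/4 | -1/2,0 } → -5/8
v(rbrbb) = { -1,-3/4,-5/8 | -1/2,0 } → -9/16
v(rbrbbb) = { -1,-3/4,-5/8,-9/16 | -1/2,0 } → -17/32
v(rbrbbbb) = { -1,-3/4,-5/8,-9/16,-17/32 | -1/2,0 } → -33/64
v(rbrbbbbb) = { -1,-3/4,-5/8,-9/16,-17/32,-33/64 | -1/2,0 } → -65/128
v(rbrbbbbbb) = { -1,-3/4,-5/8,-9/16,-17/32,-33/64,-65/128 | -1/2,0 } → -129/256
v(rbrbbbbbbb) = { -1,-3/4,-5/8,-9/16,-17/32,-33/64,-65/128,-129/256 | -1/2,0 } → -257/512
v(rbrbbbbbbbb) = { -1,-3/4,-5/8,-9/16,-17/32,-33/64,-65/128,-129/256,-257/512 | -1/2,0 } → -513/1024
v(rbrbbbbbbbbr) = { -1,-3/4,-5/8,-9/16,-17/32,-33/64,-65/128,-129/256,-257/512 | -513/1024,-1/2,0 } → -1027/2048
v(rbrbbbbbbbbrr) = { -1,-3/4,-5/8,-9/16,-17/32,-33/64,-65/128,-129/256,-257/512 | -1027/2048,-513/1024,-1/2,0 } → -2055/4096
v(rbrbbbbbbbbrrb) = { -1,-3/4,-5/8,-9/16,-17/32,-33/64,-65/128,-129/256,-257/512,-2055/4096 | -1027/2048,-513/1024,-1/2,0 } → -4109/8192
v(rbrbbbbbbbbrrbr) = { -1,-3/4,-5/8,-9/16,-17/32,-33/64,-65/128,-129/256,-257/512,-2055/4096 | -4109/8192,-1027/2048,-513/1024,-1/2,0 } → -8219/16384

-8219/16384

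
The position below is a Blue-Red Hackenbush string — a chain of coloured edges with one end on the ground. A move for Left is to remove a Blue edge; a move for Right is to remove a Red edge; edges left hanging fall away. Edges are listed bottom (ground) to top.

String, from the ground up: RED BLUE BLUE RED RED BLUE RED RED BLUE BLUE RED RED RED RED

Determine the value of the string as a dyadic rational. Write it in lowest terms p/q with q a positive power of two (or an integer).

-3487/8192

g_1 [R]  L=[—]  R=[0]  = -1
g_2 [RB]  L=[-1]  R=[0]  = -1/2
g_3 [RBB]  L=[-1 -1/2]  R=[0]  = -1/4
g_4 [RBBR]  L=[-1 -1/2]  R=[-1/4 0]  = -3/8
g_5 [RBBRR]  L=[-1 -1/2]  R=[-3/8 -1/4 0]  = -7/16
g_6 [RBBRRB]  L=[-1 -1/2 -7/16]  R=[-3/8 -1/4 0]  = -13/32
g_7 [RBBRRBR]  L=[-1 -1/2 -7/16]  R=[-13/32 -3/8 -1/4 0]  = -27/64
g_8 [RBBRRBRR]  L=[-1 -1/2 -7/16]  R=[-27/64 -13/32 -3/8 -1/4 0]  = -55/128
g_9 [RBBRRBRRB]  L=[-1 -1/2 -7/16 -55/128]  R=[-27/64 -13/32 -3/8 -1/4 0]  = -109/256
g_10 [RBBRRBRRBB]  L=[-1 -1/2 -7/16 -55/128 -109/256]  R=[-27/64 -13/32 -3/8 -1/4 0]  = -217/512
g_11 [RBBRRBRRBBR]  L=[-1 -1/2 -7/16 -55/128 -109/256]  R=[-217/512 -27/64 -13/32 -3/8 -1/4 0]  = -435/1024
g_12 [RBBRRBRRBBRR]  L=[-1 -1/2 -7/16 -55/128 -109/256]  R=[-435/1024 -217/512 -27/64 -13/32 -3/8 -1/4 0]  = -871/2048
g_13 [RBBRRBRRBBRRR]  L=[-1 -1/2 -7/16 -55/128 -109/256]  R=[-871/2048 -435/1024 -217/512 -27/64 -13/32 -3/8 -1/4 0]  = -1743/4096
g_14 [RBBRRBRRBBRRRR]  L=[-1 -1/2 -7/16 -55/128 -109/256]  R=[-1743/4096 -871/2048 -435/1024 -217/512 -27/64 -13/32 -3/8 -1/4 0]  = -3487/8192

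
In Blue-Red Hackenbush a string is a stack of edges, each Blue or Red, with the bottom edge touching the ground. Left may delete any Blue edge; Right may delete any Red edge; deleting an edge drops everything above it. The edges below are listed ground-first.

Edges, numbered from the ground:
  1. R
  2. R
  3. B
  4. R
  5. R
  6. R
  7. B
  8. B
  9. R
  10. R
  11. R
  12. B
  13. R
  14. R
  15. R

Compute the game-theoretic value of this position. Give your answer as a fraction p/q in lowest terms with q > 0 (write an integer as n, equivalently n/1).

Prefix values for R R B R R R B B R R R B R R R via {L|R} + simplicity:
1 of 15 · R · max L −∞ · min R 0 => -1
2 of 15 · RR · max L −∞ · min R -1 => -2
3 of 15 · RRB · max L -2 · min R -1 => -3/2
4 of 15 · RRBR · max L -2 · min R -3/2 => -7/4
5 of 15 · RRBRR · max L -2 · min R -7/4 => -15/8
6 of 15 · RRBRRR · max L -2 · min R -15/8 => -31/16
7 of 15 · RRBRRRB · max L -31/16 · min R -15/8 => -61/32
8 of 15 · RRBRRRBB · max L -61/32 · min R -15/8 => -121/64
9 of 15 · RRBRRRBBR · max L -61/32 · min R -121/64 => -243/128
10 of 15 · RRBRRRBBRR · max L -61/32 · min R -243/128 => -487/256
11 of 15 · RRBRRRBBRRR · max L -61/32 · min R -487/256 => -975/512
12 of 15 · RRBRRRBBRRRB · max L -975/512 · min R -487/256 => -1949/1024
13 of 15 · RRBRRRBBRRRBR · max L -975/512 · min R -1949/1024 => -3899/2048
14 of 15 · RRBRRRBBRRRBRR · max L -975/512 · min R -3899/2048 => -7799/4096
15 of 15 · RRBRRRBBRRRBRRR · max L -975/512 · min R -7799/4096 => -15599/8192

-15599/8192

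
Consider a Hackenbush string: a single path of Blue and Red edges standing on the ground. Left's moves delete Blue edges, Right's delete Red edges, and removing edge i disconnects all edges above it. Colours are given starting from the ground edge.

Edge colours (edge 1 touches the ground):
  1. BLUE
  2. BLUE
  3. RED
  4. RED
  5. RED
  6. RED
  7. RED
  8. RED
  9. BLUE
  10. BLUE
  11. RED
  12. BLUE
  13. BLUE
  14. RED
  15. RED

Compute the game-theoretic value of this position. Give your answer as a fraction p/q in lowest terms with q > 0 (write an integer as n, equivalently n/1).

Prefix values for BLUE BLUE RED RED RED RED RED RED BLUE BLUE RED BLUE BLUE RED RED via {L|R} + simplicity:
value_1 [B]  L=[0]  R=[none]  -> 1
value_2 [BB]  L=[0; 1]  R=[none]  -> 2
value_3 [BBR]  L=[0; 1]  R=[2]  -> 3/2
value_4 [BBRR]  L=[0; 1]  R=[3/2; 2]  -> 5/4
value_5 [BBRRR]  L=[0; 1]  R=[5/4; 3/2; 2]  -> 9/8
value_6 [BBRRRR]  L=[0; 1]  R=[9/8; 5/4; 3/2; 2]  -> 17/16
value_7 [BBRRRRR]  L=[0; 1]  R=[17/16; 9/8; 5/4; 3/2; 2]  -> 33/32
value_8 [BBRRRRRR]  L=[0; 1]  R=[33/32; 17/16; 9/8; 5/4; 3/2; 2]  -> 65/64
value_9 [BBRRRRRRB]  L=[0; 1; 65/64]  R=[33/32; 17/16; 9/8; 5/4; 3/2; 2]  -> 131/128
value_10 [BBRRRRRRBB]  L=[0; 1; 65/64; 131/128]  R=[33/32; 17/16; 9/8; 5/4; 3/2; 2]  -> 263/256
value_11 [BBRRRRRRBBR]  L=[0; 1; 65/64; 131/128]  R=[263/256; 33/32; 17/16; 9/8; 5/4; 3/2; 2]  -> 525/512
value_12 [BBRRRRRRBBRB]  L=[0; 1; 65/64; 131/128; 525/512]  R=[263/256; 33/32; 17/16; 9/8; 5/4; 3/2; 2]  -> 1051/1024
value_13 [BBRRRRRRBBRBB]  L=[0; 1; 65/64; 131/128; 525/512; 1051/1024]  R=[263/256; 33/32; 17/16; 9/8; 5/4; 3/2; 2]  -> 2103/2048
value_14 [BBRRRRRRBBRBBR]  L=[0; 1; 65/64; 131/128; 525/512; 1051/1024]  R=[2103/2048; 263/256; 33/32; 17/16; 9/8; 5/4; 3/2; 2]  -> 4205/4096
value_15 [BBRRRRRRBBRBBRR]  L=[0; 1; 65/64; 131/128; 525/512; 1051/1024]  R=[4205/4096; 2103/2048; 263/256; 33/32; 17/16; 9/8; 5/4; 3/2; 2]  -> 8409/8192

8409/8192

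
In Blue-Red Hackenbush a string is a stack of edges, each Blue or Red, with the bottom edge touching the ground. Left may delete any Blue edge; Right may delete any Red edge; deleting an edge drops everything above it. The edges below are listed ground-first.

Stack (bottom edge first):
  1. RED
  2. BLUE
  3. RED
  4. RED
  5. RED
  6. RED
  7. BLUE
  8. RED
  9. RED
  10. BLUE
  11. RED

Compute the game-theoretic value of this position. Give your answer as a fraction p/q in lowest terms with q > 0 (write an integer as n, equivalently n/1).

edge 1 of 11 (RED): { · | 0 } — -1
edge 2 of 11 (BLUE): { -1 | 0 } — -1/2
edge 3 of 11 (RED): { -1 | -1/2 0 } — -3/4
edge 4 of 11 (RED): { -1 | -3/4 -1/2 0 } — -7/8
edge 5 of 11 (RED): { -1 | -7/8 -3/4 -1/2 0 } — -15/16
edge 6 of 11 (RED): { -1 | -15/16 -7/8 -3/4 -1/2 0 } — -31/32
edge 7 of 11 (BLUE): { -1 -31/32 | -15/16 -7/8 -3/4 -1/2 0 } — -61/64
edge 8 of 11 (RED): { -1 -31/32 | -61/64 -15/16 -7/8 -3/4 -1/2 0 } — -123/128
edge 9 of 11 (RED): { -1 -31/32 | -123/128 -61/64 -15/16 -7/8 -3/4 -1/2 0 } — -247/256
edge 10 of 11 (BLUE): { -1 -31/32 -247/256 | -123/128 -61/64 -15/16 -7/8 -3/4 -1/2 0 } — -493/512
edge 11 of 11 (RED): { -1 -31/32 -247/256 | -493/512 -123/128 -61/64 -15/16 -7/8 -3/4 -1/2 0 } — -987/1024

-987/1024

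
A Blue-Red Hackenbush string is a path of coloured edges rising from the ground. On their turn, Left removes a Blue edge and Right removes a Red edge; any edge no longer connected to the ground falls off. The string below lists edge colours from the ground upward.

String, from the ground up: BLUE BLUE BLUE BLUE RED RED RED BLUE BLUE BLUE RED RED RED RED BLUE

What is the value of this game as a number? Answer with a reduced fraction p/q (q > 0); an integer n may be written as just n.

Recurse on prefixes of the 15-edge string BLUE BLUE BLUE BLUE RED RED RED BLUE BLUE BLUE RED RED RED RED BLUE:
step 1: add BLUE to get B; options L={ 0 } R={ · } gives 1
step 2: add BLUE to get BB; options L={ 0,1 } R={ · } gives 2
step 3: add BLUE to get BBB; options L={ 0,1,2 } R={ · } gives 3
step 4: add BLUE to get BBBB; options L={ 0,1,2,3 } R={ · } gives 4
step 5: add RED to get BBBBR; options L={ 0,1,2,3 } R={ 4 } gives 7/2
step 6: add RED to get BBBBRR; options L={ 0,1,2,3 } R={ 7/2,4 } gives 13/4
step 7: add RED to get BBBBRRR; options L={ 0,1,2,3 } R={ 13/4,7/2,4 } gives 25/8
step 8: add BLUE to get BBBBRRRB; options L={ 0,1,2,3,25/8 } R={ 13/4,7/2,4 } gives 51/16
step 9: add BLUE to get BBBBRRRBB; options L={ 0,1,2,3,25/8,51/16 } R={ 13/4,7/2,4 } gives 103/32
step 10: add BLUE to get BBBBRRRBBB; options L={ 0,1,2,3,25/8,51/16,103/32 } R={ 13/4,7/2,4 } gives 207/64
step 11: add RED to get BBBBRRRBBBR; options L={ 0,1,2,3,25/8,51/16,103/32 } R={ 207/64,13/4,7/2,4 } gives 413/128
step 12: add RED to get BBBBRRRBBBRR; options L={ 0,1,2,3,25/8,51/16,103/32 } R={ 413/128,207/64,13/4,7/2,4 } gives 825/256
step 13: add RED to get BBBBRRRBBBRRR; options L={ 0,1,2,3,25/8,51/16,103/32 } R={ 825/256,413/128,207/64,13/4,7/2,4 } gives 1649/512
step 14: add RED to get BBBBRRRBBBRRRR; options L={ 0,1,2,3,25/8,51/16,103/32 } R={ 1649/512,825/256,413/128,207/64,13/4,7/2,4 } gives 3297/1024
step 15: add BLUE to get BBBBRRRBBBRRRRB; options L={ 0,1,2,3,25/8,51/16,103/32,3297/1024 } R={ 1649/512,825/256,413/128,207/64,13/4,7/2,4 } gives 6595/2048

6595/2048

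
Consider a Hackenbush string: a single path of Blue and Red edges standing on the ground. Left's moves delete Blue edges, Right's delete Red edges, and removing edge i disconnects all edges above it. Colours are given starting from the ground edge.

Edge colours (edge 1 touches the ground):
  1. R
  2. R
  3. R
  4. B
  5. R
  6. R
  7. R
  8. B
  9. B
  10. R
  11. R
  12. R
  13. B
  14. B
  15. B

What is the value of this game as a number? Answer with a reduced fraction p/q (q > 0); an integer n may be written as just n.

R: Left { — }, Right { 0 } -> simplest -1
RR: Left { — }, Right { -1 0 } -> simplest -2
RRR: Left { — }, Right { -2 -1 0 } -> simplest -3
RRRB: Left { -3 }, Right { -2 -1 0 } -> simplest -5/2
RRRBR: Left { -3 }, Right { -5/2 -2 -1 0 } -> simplest -11/4
RRRBRR: Left { -3 }, Right { -11/4 -5/2 -2 -1 0 } -> simplest -23/8
RRRBRRR: Left { -3 }, Right { -23/8 -11/4 -5/2 -2 -1 0 } -> simplest -47/16
RRRBRRRB: Left { -3 -47/16 }, Right { -23/8 -11/4 -5/2 -2 -1 0 } -> simplest -93/32
RRRBRRRBB: Left { -3 -47/16 -93/32 }, Right { -23/8 -11/4 -5/2 -2 -1 0 } -> simplest -185/64
RRRBRRRBBR: Left { -3 -47/16 -93/32 }, Right { -185/64 -23/8 -11/4 -5/2 -2 -1 0 } -> simplest -371/128
RRRBRRRBBRR: Left { -3 -47/16 -93/32 }, Right { -371/128 -185/64 -23/8 -11/4 -5/2 -2 -1 0 } -> simplest -743/256
RRRBRRRBBRRR: Left { -3 -47/16 -93/32 }, Right { -743/256 -371/128 -185/64 -23/8 -11/4 -5/2 -2 -1 0 } -> simplest -1487/512
RRRBRRRBBRRRB: Left { -3 -47/16 -93/32 -1487/512 }, Right { -743/256 -371/128 -185/64 -23/8 -11/4 -5/2 -2 -1 0 } -> simplest -2973/1024
RRRBRRRBBRRRBB: Left { -3 -47/16 -93/32 -1487/512 -2973/1024 }, Right { -743/256 -371/128 -185/64 -23/8 -11/4 -5/2 -2 -1 0 } -> simplest -5945/2048
RRRBRRRBBRRRBBB: Left { -3 -47/16 -93/32 -1487/512 -2973/1024 -5945/2048 }, Right { -743/256 -371/128 -185/64 -23/8 -11/4 -5/2 -2 -1 0 } -> simplest -11889/4096

-11889/4096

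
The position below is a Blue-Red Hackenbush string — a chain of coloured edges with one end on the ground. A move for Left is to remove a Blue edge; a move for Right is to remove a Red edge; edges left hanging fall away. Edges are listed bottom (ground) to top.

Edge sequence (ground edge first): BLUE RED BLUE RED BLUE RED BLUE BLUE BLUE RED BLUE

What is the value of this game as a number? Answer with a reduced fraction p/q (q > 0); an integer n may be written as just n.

1 of 11 · B · max L 0 · min R +∞ gives 1
2 of 11 · BR · max L 0 · min R 1 gives 1/2
3 of 11 · BRB · max L 1/2 · min R 1 gives 3/4
4 of 11 · BRBR · max L 1/2 · min R 3/4 gives 5/8
5 of 11 · BRBRB · max L 5/8 · min R 3/4 gives 11/16
6 of 11 · BRBRBR · max L 5/8 · min R 11/16 gives 21/32
7 of 11 · BRBRBRB · max L 21/32 · min R 11/16 gives 43/64
8 of 11 · BRBRBRBB · max L 43/64 · min R 11/16 gives 87/128
9 of 11 · BRBRBRBBB · max L 87/128 · min R 11/16 gives 175/256
10 of 11 · BRBRBRBBBR · max L 87/128 · min R 175/256 gives 349/512
11 of 11 · BRBRBRBBBRB · max L 349/512 · min R 175/256 gives 699/1024

699/1024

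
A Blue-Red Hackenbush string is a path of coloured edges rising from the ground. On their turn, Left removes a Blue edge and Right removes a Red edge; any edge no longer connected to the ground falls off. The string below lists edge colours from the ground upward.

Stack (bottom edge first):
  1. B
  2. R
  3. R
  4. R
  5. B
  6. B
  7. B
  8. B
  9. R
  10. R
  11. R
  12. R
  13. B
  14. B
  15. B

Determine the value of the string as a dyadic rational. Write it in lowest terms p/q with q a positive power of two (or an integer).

3855/16384

1 of 15 · B · max L 0 · min R +∞ ⇒ 1
2 of 15 · BR · max L 0 · min R 1 ⇒ 1/2
3 of 15 · BRR · max L 0 · min R 1/2 ⇒ 1/4
4 of 15 · BRRR · max L 0 · min R 1/4 ⇒ 1/8
5 of 15 · BRRRB · max L 1/8 · min R 1/4 ⇒ 3/16
6 of 15 · BRRRBB · max L 3/16 · min R 1/4 ⇒ 7/32
7 of 15 · BRRRBBB · max L 7/32 · min R 1/4 ⇒ 15/64
8 of 15 · BRRRBBBB · max L 15/64 · min R 1/4 ⇒ 31/128
9 of 15 · BRRRBBBBR · max L 15/64 · min R 31/128 ⇒ 61/256
10 of 15 · BRRRBBBBRR · max L 15/64 · min R 61/256 ⇒ 121/512
11 of 15 · BRRRBBBBRRR · max L 15/64 · min R 121/512 ⇒ 241/1024
12 of 15 · BRRRBBBBRRRR · max L 15/64 · min R 241/1024 ⇒ 481/2048
13 of 15 · BRRRBBBBRRRRB · max L 481/2048 · min R 241/1024 ⇒ 963/4096
14 of 15 · BRRRBBBBRRRRBB · max L 963/4096 · min R 241/1024 ⇒ 1927/8192
15 of 15 · BRRRBBBBRRRRBBB · max L 1927/8192 · min R 241/1024 ⇒ 3855/16384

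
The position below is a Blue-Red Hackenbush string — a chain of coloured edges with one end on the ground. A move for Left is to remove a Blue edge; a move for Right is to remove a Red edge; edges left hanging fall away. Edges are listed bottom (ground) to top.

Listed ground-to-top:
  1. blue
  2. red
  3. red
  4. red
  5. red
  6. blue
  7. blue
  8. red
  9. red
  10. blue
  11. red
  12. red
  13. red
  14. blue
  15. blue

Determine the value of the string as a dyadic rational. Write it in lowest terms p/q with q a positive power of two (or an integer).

Prefix values for blue red red red red blue blue red red blue red red red blue blue via {L|R} + simplicity:
edge 1 of 15 (blue): { 0 | (no moves) } → 1
edge 2 of 15 (red): { 0 | 1 } → 1/2
edge 3 of 15 (red): { 0 | 1/2, 1 } → 1/4
edge 4 of 15 (red): { 0 | 1/4, 1/2, 1 } → 1/8
edge 5 of 15 (red): { 0 | 1/8, 1/4, 1/2, 1 } → 1/16
edge 6 of 15 (blue): { 0, 1/16 | 1/8, 1/4, 1/2, 1 } → 3/32
edge 7 of 15 (blue): { 0, 1/16, 3/32 | 1/8, 1/4, 1/2, 1 } → 7/64
edge 8 of 15 (red): { 0, 1/16, 3/32 | 7/64, 1/8, 1/4, 1/2, 1 } → 13/128
edge 9 of 15 (red): { 0, 1/16, 3/32 | 13/128, 7/64, 1/8, 1/4, 1/2, 1 } → 25/256
edge 10 of 15 (blue): { 0, 1/16, 3/32, 25/256 | 13/128, 7/64, 1/8, 1/4, 1/2, 1 } → 51/512
edge 11 of 15 (red): { 0, 1/16, 3/32, 25/256 | 51/512, 13/128, 7/64, 1/8, 1/4, 1/2, 1 } → 101/1024
edge 12 of 15 (red): { 0, 1/16, 3/32, 25/256 | 101/1024, 51/512, 13/128, 7/64, 1/8, 1/4, 1/2, 1 } → 201/2048
edge 13 of 15 (red): { 0, 1/16, 3/32, 25/256 | 201/2048, 101/1024, 51/512, 13/128, 7/64, 1/8, 1/4, 1/2, 1 } → 401/4096
edge 14 of 15 (blue): { 0, 1/16, 3/32, 25/256, 401/4096 | 201/2048, 101/1024, 51/512, 13/128, 7/64, 1/8, 1/4, 1/2, 1 } → 803/8192
edge 15 of 15 (blue): { 0, 1/16, 3/32, 25/256, 401/4096, 803/8192 | 201/2048, 101/1024, 51/512, 13/128, 7/64, 1/8, 1/4, 1/2, 1 } → 1607/16384

1607/16384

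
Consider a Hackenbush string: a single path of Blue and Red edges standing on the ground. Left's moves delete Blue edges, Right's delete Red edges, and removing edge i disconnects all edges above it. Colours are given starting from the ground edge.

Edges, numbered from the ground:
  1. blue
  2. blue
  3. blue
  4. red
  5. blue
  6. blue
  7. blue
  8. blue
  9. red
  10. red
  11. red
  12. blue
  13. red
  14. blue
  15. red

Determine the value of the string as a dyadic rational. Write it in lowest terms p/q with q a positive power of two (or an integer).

step 1: add blue to get b; options L={ 0 } R={ · } gives 1
step 2: add blue to get bb; options L={ 0 1 } R={ · } gives 2
step 3: add blue to get bbb; options L={ 0 1 2 } R={ · } gives 3
step 4: add red to get bbbr; options L={ 0 1 2 } R={ 3 } gives 5/2
step 5: add blue to get bbbrb; options L={ 0 1 2 5/2 } R={ 3 } gives 11/4
step 6: add blue to get bbbrbb; options L={ 0 1 2 5/2 11/4 } R={ 3 } gives 23/8
step 7: add blue to get bbbrbbb; options L={ 0 1 2 5/2 11/4 23/8 } R={ 3 } gives 47/16
step 8: add blue to get bbbrbbbb; options L={ 0 1 2 5/2 11/4 23/8 47/16 } R={ 3 } gives 95/32
step 9: add red to get bbbrbbbbr; options L={ 0 1 2 5/2 11/4 23/8 47/16 } R={ 95/32 3 } gives 189/64
step 10: add red to get bbbrbbbbrr; options L={ 0 1 2 5/2 11/4 23/8 47/16 } R={ 189/64 95/32 3 } gives 377/128
step 11: add red to get bbbrbbbbrrr; options L={ 0 1 2 5/2 11/4 23/8 47/16 } R={ 377/128 189/64 95/32 3 } gives 753/256
step 12: add blue to get bbbrbbbbrrrb; options L={ 0 1 2 5/2 11/4 23/8 47/16 753/256 } R={ 377/128 189/64 95/32 3 } gives 1507/512
step 13: add red to get bbbrbbbbrrrbr; options L={ 0 1 2 5/2 11/4 23/8 47/16 753/256 } R={ 1507/512 377/128 189/64 95/32 3 } gives 3013/1024
step 14: add blue to get bbbrbbbbrrrbrb; options L={ 0 1 2 5/2 11/4 23/8 47/16 753/256 3013/1024 } R={ 1507/512 377/128 189/64 95/32 3 } gives 6027/2048
step 15: add red to get bbbrbbbbrrrbrbr; options L={ 0 1 2 5/2 11/4 23/8 47/16 753/256 3013/1024 } R={ 6027/2048 1507/512 377/128 189/64 95/32 3 } gives 12053/4096

12053/4096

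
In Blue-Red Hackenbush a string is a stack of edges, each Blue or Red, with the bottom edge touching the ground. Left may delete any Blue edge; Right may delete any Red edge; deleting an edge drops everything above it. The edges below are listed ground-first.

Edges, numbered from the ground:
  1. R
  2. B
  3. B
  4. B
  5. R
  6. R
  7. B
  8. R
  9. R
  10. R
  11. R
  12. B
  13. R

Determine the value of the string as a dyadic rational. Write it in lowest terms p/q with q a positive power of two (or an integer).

Build val(s[:k]) for k = 1..13, string s = R B B B R R B R R R R B R.
edge 1 of 13 (R): { (no moves) | 0 } gives -1
edge 2 of 13 (B): { -1 | 0 } gives -1/2
edge 3 of 13 (B): { -1, -1/2 | 0 } gives -1/4
edge 4 of 13 (B): { -1, -1/2, -1/4 | 0 } gives -1/8
edge 5 of 13 (R): { -1, -1/2, -1/4 | -1/8, 0 } gives -3/16
edge 6 of 13 (R): { -1, -1/2, -1/4 | -3/16, -1/8, 0 } gives -7/32
edge 7 of 13 (B): { -1, -1/2, -1/4, -7/32 | -3/16, -1/8, 0 } gives -13/64
edge 8 of 13 (R): { -1, -1/2, -1/4, -7/32 | -13/64, -3/16, -1/8, 0 } gives -27/128
edge 9 of 13 (R): { -1, -1/2, -1/4, -7/32 | -27/128, -13/64, -3/16, -1/8, 0 } gives -55/256
edge 10 of 13 (R): { -1, -1/2, -1/4, -7/32 | -55/256, -27/128, -13/64, -3/16, -1/8, 0 } gives -111/512
edge 11 of 13 (R): { -1, -1/2, -1/4, -7/32 | -111/512, -55/256, -27/128, -13/64, -3/16, -1/8, 0 } gives -223/1024
edge 12 of 13 (B): { -1, -1/2, -1/4, -7/32, -223/1024 | -111/512, -55/256, -27/128, -13/64, -3/16, -1/8, 0 } gives -445/2048
edge 13 of 13 (R): { -1, -1/2, -1/4, -7/32, -223/1024 | -445/2048, -111/512, -55/256, -27/128, -13/64, -3/16, -1/8, 0 } gives -891/4096

-891/4096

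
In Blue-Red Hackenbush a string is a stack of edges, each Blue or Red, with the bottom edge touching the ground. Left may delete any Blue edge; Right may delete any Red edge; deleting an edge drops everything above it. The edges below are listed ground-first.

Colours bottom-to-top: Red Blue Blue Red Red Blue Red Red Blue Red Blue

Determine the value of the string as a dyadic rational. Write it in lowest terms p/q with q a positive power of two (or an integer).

step 1: add Red to get R; options L={ — } R={ 0 } = -1
step 2: add Blue to get RB; options L={ -1 } R={ 0 } = -1/2
step 3: add Blue to get RBB; options L={ -1, -1/2 } R={ 0 } = -1/4
step 4: add Red to get RBBR; options L={ -1, -1/2 } R={ -1/4, 0 } = -3/8
step 5: add Red to get RBBRR; options L={ -1, -1/2 } R={ -3/8, -1/4, 0 } = -7/16
step 6: add Blue to get RBBRRB; options L={ -1, -1/2, -7/16 } R={ -3/8, -1/4, 0 } = -13/32
step 7: add Red to get RBBRRBR; options L={ -1, -1/2, -7/16 } R={ -13/32, -3/8, -1/4, 0 } = -27/64
step 8: add Red to get RBBRRBRR; options L={ -1, -1/2, -7/16 } R={ -27/64, -13/32, -3/8, -1/4, 0 } = -55/128
step 9: add Blue to get RBBRRBRRB; options L={ -1, -1/2, -7/16, -55/128 } R={ -27/64, -13/32, -3/8, -1/4, 0 } = -109/256
step 10: add Red to get RBBRRBRRBR; options L={ -1, -1/2, -7/16, -55/128 } R={ -109/256, -27/64, -13/32, -3/8, -1/4, 0 } = -219/512
step 11: add Blue to get RBBRRBRRBRB; options L={ -1, -1/2, -7/16, -55/128, -219/512 } R={ -109/256, -27/64, -13/32, -3/8, -1/4, 0 } = -437/1024

-437/1024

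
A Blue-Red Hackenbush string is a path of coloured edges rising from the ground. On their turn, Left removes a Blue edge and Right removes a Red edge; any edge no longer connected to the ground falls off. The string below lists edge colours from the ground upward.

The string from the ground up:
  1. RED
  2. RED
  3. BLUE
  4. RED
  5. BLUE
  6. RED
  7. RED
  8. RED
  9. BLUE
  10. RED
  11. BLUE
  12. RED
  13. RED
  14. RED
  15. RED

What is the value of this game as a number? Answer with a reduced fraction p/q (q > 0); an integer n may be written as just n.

-14175/8192

Prefix values for RED RED BLUE RED BLUE RED RED RED BLUE RED BLUE RED RED RED RED via {L|R} + simplicity:
R: Left { (no moves) }, Right { 0 } = simplest -1
RR: Left { (no moves) }, Right { -1,0 } = simplest -2
RRB: Left { -2 }, Right { -1,0 } = simplest -3/2
RRBR: Left { -2 }, Right { -3/2,-1,0 } = simplest -7/4
RRBRB: Left { -2,-7/4 }, Right { -3/2,-1,0 } = simplest -13/8
RRBRBR: Left { -2,-7/4 }, Right { -13/8,-3/2,-1,0 } = simplest -27/16
RRBRBRR: Left { -2,-7/4 }, Right { -27/16,-13/8,-3/2,-1,0 } = simplest -55/32
RRBRBRRR: Left { -2,-7/4 }, Right { -55/32,-27/16,-13/8,-3/2,-1,0 } = simplest -111/64
RRBRBRRRB: Left { -2,-7/4,-111/64 }, Right { -55/32,-27/16,-13/8,-3/2,-1,0 } = simplest -221/128
RRBRBRRRBR: Left { -2,-7/4,-111/64 }, Right { -221/128,-55/32,-27/16,-13/8,-3/2,-1,0 } = simplest -443/256
RRBRBRRRBRB: Left { -2,-7/4,-111/64,-443/256 }, Right { -221/128,-55/32,-27/16,-13/8,-3/2,-1,0 } = simplest -885/512
RRBRBRRRBRBR: Left { -2,-7/4,-111/64,-443/256 }, Right { -885/512,-221/128,-55/32,-27/16,-13/8,-3/2,-1,0 } = simplest -1771/1024
RRBRBRRRBRBRR: Left { -2,-7/4,-111/64,-443/256 }, Right { -1771/1024,-885/512,-221/128,-55/32,-27/16,-13/8,-3/2,-1,0 } = simplest -3543/2048
RRBRBRRRBRBRRR: Left { -2,-7/4,-111/64,-443/256 }, Right { -3543/2048,-1771/1024,-885/512,-221/128,-55/32,-27/16,-13/8,-3/2,-1,0 } = simplest -7087/4096
RRBRBRRRBRBRRRR: Left { -2,-7/4,-111/64,-443/256 }, Right { -7087/4096,-3543/2048,-1771/1024,-885/512,-221/128,-55/32,-27/16,-13/8,-3/2,-1,0 } = simplest -14175/8192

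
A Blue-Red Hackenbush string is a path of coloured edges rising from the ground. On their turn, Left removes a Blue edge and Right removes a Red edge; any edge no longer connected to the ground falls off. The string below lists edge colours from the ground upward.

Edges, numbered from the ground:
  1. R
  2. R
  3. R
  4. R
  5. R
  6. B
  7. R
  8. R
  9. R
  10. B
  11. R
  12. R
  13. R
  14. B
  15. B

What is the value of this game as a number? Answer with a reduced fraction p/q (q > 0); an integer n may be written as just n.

step 1: add R to get R; options L={ ∅ } R={ 0 } = -1
step 2: add R to get RR; options L={ ∅ } R={ -1,0 } = -2
step 3: add R to get RRR; options L={ ∅ } R={ -2,-1,0 } = -3
step 4: add R to get RRRR; options L={ ∅ } R={ -3,-2,-1,0 } = -4
step 5: add R to get RRRRR; options L={ ∅ } R={ -4,-3,-2,-1,0 } = -5
step 6: add B to get RRRRRB; options L={ -5 } R={ -4,-3,-2,-1,0 } = -9/2
step 7: add R to get RRRRRBR; options L={ -5 } R={ -9/2,-4,-3,-2,-1,0 } = -19/4
step 8: add R to get RRRRRBRR; options L={ -5 } R={ -19/4,-9/2,-4,-3,-2,-1,0 } = -39/8
step 9: add R to get RRRRRBRRR; options L={ -5 } R={ -39/8,-19/4,-9/2,-4,-3,-2,-1,0 } = -79/16
step 10: add B to get RRRRRBRRRB; options L={ -5,-79/16 } R={ -39/8,-19/4,-9/2,-4,-3,-2,-1,0 } = -157/32
step 11: add R to get RRRRRBRRRBR; options L={ -5,-79/16 } R={ -157/32,-39/8,-19/4,-9/2,-4,-3,-2,-1,0 } = -315/64
step 12: add R to get RRRRRBRRRBRR; options L={ -5,-79/16 } R={ -315/64,-157/32,-39/8,-19/4,-9/2,-4,-3,-2,-1,0 } = -631/128
step 13: add R to get RRRRRBRRRBRRR; options L={ -5,-79/16 } R={ -631/128,-315/64,-157/32,-39/8,-19/4,-9/2,-4,-3,-2,-1,0 } = -1263/256
step 14: add B to get RRRRRBRRRBRRRB; options L={ -5,-79/16,-1263/256 } R={ -631/128,-315/64,-157/32,-39/8,-19/4,-9/2,-4,-3,-2,-1,0 } = -2525/512
step 15: add B to get RRRRRBRRRBRRRBB; options L={ -5,-79/16,-1263/256,-2525/512 } R={ -631/128,-315/64,-157/32,-39/8,-19/4,-9/2,-4,-3,-2,-1,0 } = -5049/1024

-5049/1024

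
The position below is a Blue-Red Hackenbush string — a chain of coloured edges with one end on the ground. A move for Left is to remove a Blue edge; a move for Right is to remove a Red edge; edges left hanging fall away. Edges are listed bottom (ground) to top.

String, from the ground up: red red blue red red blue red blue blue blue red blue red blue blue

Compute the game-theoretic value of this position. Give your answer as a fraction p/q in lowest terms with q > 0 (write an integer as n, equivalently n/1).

-14889/8192

Build v(s[:k]) for k = 1..15, string s = red red blue red red blue red blue blue blue red blue red blue blue.
v_1 [r]  L=[—]  R=[0]  -> -1
v_2 [rr]  L=[—]  R=[-1, 0]  -> -2
v_3 [rrb]  L=[-2]  R=[-1, 0]  -> -3/2
v_4 [rrbr]  L=[-2]  R=[-3/2, -1, 0]  -> -7/4
v_5 [rrbrr]  L=[-2]  R=[-7/4, -3/2, -1, 0]  -> -15/8
v_6 [rrbrrb]  L=[-2, -15/8]  R=[-7/4, -3/2, -1, 0]  -> -29/16
v_7 [rrbrrbr]  L=[-2, -15/8]  R=[-29/16, -7/4, -3/2, -1, 0]  -> -59/32
v_8 [rrbrrbrb]  L=[-2, -15/8, -59/32]  R=[-29/16, -7/4, -3/2, -1, 0]  -> -117/64
v_9 [rrbrrbrbb]  L=[-2, -15/8, -59/32, -117/64]  R=[-29/16, -7/4, -3/2, -1, 0]  -> -233/128
v_10 [rrbrrbrbbb]  L=[-2, -15/8, -59/32, -117/64, -233/128]  R=[-29/16, -7/4, -3/2, -1, 0]  -> -465/256
v_11 [rrbrrbrbbbr]  L=[-2, -15/8, -59/32, -117/64, -233/128]  R=[-465/256, -29/16, -7/4, -3/2, -1, 0]  -> -931/512
v_12 [rrbrrbrbbbrb]  L=[-2, -15/8, -59/32, -117/64, -233/128, -931/512]  R=[-465/256, -29/16, -7/4, -3/2, -1, 0]  -> -1861/1024
v_13 [rrbrrbrbbbrbr]  L=[-2, -15/8, -59/32, -117/64, -233/128, -931/512]  R=[-1861/1024, -465/256, -29/16, -7/4, -3/2, -1, 0]  -> -3723/2048
v_14 [rrbrrbrbbbrbrb]  L=[-2, -15/8, -59/32, -117/64, -233/128, -931/512, -3723/2048]  R=[-1861/1024, -465/256, -29/16, -7/4, -3/2, -1, 0]  -> -7445/4096
v_15 [rrbrrbrbbbrbrbb]  L=[-2, -15/8, -59/32, -117/64, -233/128, -931/512, -3723/2048, -7445/4096]  R=[-1861/1024, -465/256, -29/16, -7/4, -3/2, -1, 0]  -> -14889/8192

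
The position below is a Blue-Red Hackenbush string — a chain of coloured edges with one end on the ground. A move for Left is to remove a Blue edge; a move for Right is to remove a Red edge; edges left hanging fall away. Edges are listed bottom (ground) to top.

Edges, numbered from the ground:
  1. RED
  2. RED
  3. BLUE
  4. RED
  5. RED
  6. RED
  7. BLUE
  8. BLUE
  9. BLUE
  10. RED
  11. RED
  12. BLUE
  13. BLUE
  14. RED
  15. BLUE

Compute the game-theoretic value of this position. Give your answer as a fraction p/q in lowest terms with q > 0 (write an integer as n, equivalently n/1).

-15461/8192

step 1: add RED to get R; options L={ · } R={ 0 } so -1
step 2: add RED to get RR; options L={ · } R={ -1 0 } so -2
step 3: add BLUE to get RRB; options L={ -2 } R={ -1 0 } so -3/2
step 4: add RED to get RRBR; options L={ -2 } R={ -3/2 -1 0 } so -7/4
step 5: add RED to get RRBRR; options L={ -2 } R={ -7/4 -3/2 -1 0 } so -15/8
step 6: add RED to get RRBRRR; options L={ -2 } R={ -15/8 -7/4 -3/2 -1 0 } so -31/16
step 7: add BLUE to get RRBRRRB; options L={ -2 -31/16 } R={ -15/8 -7/4 -3/2 -1 0 } so -61/32
step 8: add BLUE to get RRBRRRBB; options L={ -2 -31/16 -61/32 } R={ -15/8 -7/4 -3/2 -1 0 } so -121/64
step 9: add BLUE to get RRBRRRBBB; options L={ -2 -31/16 -61/32 -121/64 } R={ -15/8 -7/4 -3/2 -1 0 } so -241/128
step 10: add RED to get RRBRRRBBBR; options L={ -2 -31/16 -61/32 -121/64 } R={ -241/128 -15/8 -7/4 -3/2 -1 0 } so -483/256
step 11: add RED to get RRBRRRBBBRR; options L={ -2 -31/16 -61/32 -121/64 } R={ -483/256 -241/128 -15/8 -7/4 -3/2 -1 0 } so -967/512
step 12: add BLUE to get RRBRRRBBBRRB; options L={ -2 -31/16 -61/32 -121/64 -967/512 } R={ -483/256 -241/128 -15/8 -7/4 -3/2 -1 0 } so -1933/1024
step 13: add BLUE to get RRBRRRBBBRRBB; options L={ -2 -31/16 -61/32 -121/64 -967/512 -1933/1024 } R={ -483/256 -241/128 -15/8 -7/4 -3/2 -1 0 } so -3865/2048
step 14: add RED to get RRBRRRBBBRRBBR; options L={ -2 -31/16 -61/32 -121/64 -967/512 -1933/1024 } R={ -3865/2048 -483/256 -241/128 -15/8 -7/4 -3/2 -1 0 } so -7731/4096
step 15: add BLUE to get RRBRRRBBBRRBBRB; options L={ -2 -31/16 -61/32 -121/64 -967/512 -1933/1024 -7731/4096 } R={ -3865/2048 -483/256 -241/128 -15/8 -7/4 -3/2 -1 0 } so -15461/8192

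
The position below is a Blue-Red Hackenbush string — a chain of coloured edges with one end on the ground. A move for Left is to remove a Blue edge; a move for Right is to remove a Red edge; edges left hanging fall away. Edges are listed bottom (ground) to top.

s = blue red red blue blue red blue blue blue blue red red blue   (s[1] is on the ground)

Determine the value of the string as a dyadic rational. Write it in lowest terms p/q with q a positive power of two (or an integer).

1779/4096

Recurse on prefixes of the 13-edge string blue red red blue blue red blue blue blue blue red red blue:
edge 1 of 13 (blue): { 0 |  } = 1
edge 2 of 13 (red): { 0 | 1 } = 1/2
edge 3 of 13 (red): { 0 | 1/2 1 } = 1/4
edge 4 of 13 (blue): { 0 1/4 | 1/2 1 } = 3/8
edge 5 of 13 (blue): { 0 1/4 3/8 | 1/2 1 } = 7/16
edge 6 of 13 (red): { 0 1/4 3/8 | 7/16 1/2 1 } = 13/32
edge 7 of 13 (blue): { 0 1/4 3/8 13/32 | 7/16 1/2 1 } = 27/64
edge 8 of 13 (blue): { 0 1/4 3/8 13/32 27/64 | 7/16 1/2 1 } = 55/128
edge 9 of 13 (blue): { 0 1/4 3/8 13/32 27/64 55/128 | 7/16 1/2 1 } = 111/256
edge 10 of 13 (blue): { 0 1/4 3/8 13/32 27/64 55/128 111/256 | 7/16 1/2 1 } = 223/512
edge 11 of 13 (red): { 0 1/4 3/8 13/32 27/64 55/128 111/256 | 223/512 7/16 1/2 1 } = 445/1024
edge 12 of 13 (red): { 0 1/4 3/8 13/32 27/64 55/128 111/256 | 445/1024 223/512 7/16 1/2 1 } = 889/2048
edge 13 of 13 (blue): { 0 1/4 3/8 13/32 27/64 55/128 111/256 889/2048 | 445/1024 223/512 7/16 1/2 1 } = 1779/4096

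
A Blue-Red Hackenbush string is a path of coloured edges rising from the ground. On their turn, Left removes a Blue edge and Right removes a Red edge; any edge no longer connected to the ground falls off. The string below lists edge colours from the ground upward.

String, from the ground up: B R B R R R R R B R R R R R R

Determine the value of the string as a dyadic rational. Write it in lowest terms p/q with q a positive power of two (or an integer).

8321/16384

step 1: add B to get B; options L={ 0 } R={ · } => 1
step 2: add R to get BR; options L={ 0 } R={ 1 } => 1/2
step 3: add B to get BRB; options L={ 0 1/2 } R={ 1 } => 3/4
step 4: add R to get BRBR; options L={ 0 1/2 } R={ 3/4 1 } => 5/8
step 5: add R to get BRBRR; options L={ 0 1/2 } R={ 5/8 3/4 1 } => 9/16
step 6: add R to get BRBRRR; options L={ 0 1/2 } R={ 9/16 5/8 3/4 1 } => 17/32
step 7: add R to get BRBRRRR; options L={ 0 1/2 } R={ 17/32 9/16 5/8 3/4 1 } => 33/64
step 8: add R to get BRBRRRRR; options L={ 0 1/2 } R={ 33/64 17/32 9/16 5/8 3/4 1 } => 65/128
step 9: add B to get BRBRRRRRB; options L={ 0 1/2 65/128 } R={ 33/64 17/32 9/16 5/8 3/4 1 } => 131/256
step 10: add R to get BRBRRRRRBR; options L={ 0 1/2 65/128 } R={ 131/256 33/64 17/32 9/16 5/8 3/4 1 } => 261/512
step 11: add R to get BRBRRRRRBRR; options L={ 0 1/2 65/128 } R={ 261/512 131/256 33/64 17/32 9/16 5/8 3/4 1 } => 521/1024
step 12: add R to get BRBRRRRRBRRR; options L={ 0 1/2 65/128 } R={ 521/1024 261/512 131/256 33/64 17/32 9/16 5/8 3/4 1 } => 1041/2048
step 13: add R to get BRBRRRRRBRRRR; options L={ 0 1/2 65/128 } R={ 1041/2048 521/1024 261/512 131/256 33/64 17/32 9/16 5/8 3/4 1 } => 2081/4096
step 14: add R to get BRBRRRRRBRRRRR; options L={ 0 1/2 65/128 } R={ 2081/4096 1041/2048 521/1024 261/512 131/256 33/64 17/32 9/16 5/8 3/4 1 } => 4161/8192
step 15: add R to get BRBRRRRRBRRRRRR; options L={ 0 1/2 65/128 } R={ 4161/8192 2081/4096 1041/2048 521/1024 261/512 131/256 33/64 17/32 9/16 5/8 3/4 1 } => 8321/16384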